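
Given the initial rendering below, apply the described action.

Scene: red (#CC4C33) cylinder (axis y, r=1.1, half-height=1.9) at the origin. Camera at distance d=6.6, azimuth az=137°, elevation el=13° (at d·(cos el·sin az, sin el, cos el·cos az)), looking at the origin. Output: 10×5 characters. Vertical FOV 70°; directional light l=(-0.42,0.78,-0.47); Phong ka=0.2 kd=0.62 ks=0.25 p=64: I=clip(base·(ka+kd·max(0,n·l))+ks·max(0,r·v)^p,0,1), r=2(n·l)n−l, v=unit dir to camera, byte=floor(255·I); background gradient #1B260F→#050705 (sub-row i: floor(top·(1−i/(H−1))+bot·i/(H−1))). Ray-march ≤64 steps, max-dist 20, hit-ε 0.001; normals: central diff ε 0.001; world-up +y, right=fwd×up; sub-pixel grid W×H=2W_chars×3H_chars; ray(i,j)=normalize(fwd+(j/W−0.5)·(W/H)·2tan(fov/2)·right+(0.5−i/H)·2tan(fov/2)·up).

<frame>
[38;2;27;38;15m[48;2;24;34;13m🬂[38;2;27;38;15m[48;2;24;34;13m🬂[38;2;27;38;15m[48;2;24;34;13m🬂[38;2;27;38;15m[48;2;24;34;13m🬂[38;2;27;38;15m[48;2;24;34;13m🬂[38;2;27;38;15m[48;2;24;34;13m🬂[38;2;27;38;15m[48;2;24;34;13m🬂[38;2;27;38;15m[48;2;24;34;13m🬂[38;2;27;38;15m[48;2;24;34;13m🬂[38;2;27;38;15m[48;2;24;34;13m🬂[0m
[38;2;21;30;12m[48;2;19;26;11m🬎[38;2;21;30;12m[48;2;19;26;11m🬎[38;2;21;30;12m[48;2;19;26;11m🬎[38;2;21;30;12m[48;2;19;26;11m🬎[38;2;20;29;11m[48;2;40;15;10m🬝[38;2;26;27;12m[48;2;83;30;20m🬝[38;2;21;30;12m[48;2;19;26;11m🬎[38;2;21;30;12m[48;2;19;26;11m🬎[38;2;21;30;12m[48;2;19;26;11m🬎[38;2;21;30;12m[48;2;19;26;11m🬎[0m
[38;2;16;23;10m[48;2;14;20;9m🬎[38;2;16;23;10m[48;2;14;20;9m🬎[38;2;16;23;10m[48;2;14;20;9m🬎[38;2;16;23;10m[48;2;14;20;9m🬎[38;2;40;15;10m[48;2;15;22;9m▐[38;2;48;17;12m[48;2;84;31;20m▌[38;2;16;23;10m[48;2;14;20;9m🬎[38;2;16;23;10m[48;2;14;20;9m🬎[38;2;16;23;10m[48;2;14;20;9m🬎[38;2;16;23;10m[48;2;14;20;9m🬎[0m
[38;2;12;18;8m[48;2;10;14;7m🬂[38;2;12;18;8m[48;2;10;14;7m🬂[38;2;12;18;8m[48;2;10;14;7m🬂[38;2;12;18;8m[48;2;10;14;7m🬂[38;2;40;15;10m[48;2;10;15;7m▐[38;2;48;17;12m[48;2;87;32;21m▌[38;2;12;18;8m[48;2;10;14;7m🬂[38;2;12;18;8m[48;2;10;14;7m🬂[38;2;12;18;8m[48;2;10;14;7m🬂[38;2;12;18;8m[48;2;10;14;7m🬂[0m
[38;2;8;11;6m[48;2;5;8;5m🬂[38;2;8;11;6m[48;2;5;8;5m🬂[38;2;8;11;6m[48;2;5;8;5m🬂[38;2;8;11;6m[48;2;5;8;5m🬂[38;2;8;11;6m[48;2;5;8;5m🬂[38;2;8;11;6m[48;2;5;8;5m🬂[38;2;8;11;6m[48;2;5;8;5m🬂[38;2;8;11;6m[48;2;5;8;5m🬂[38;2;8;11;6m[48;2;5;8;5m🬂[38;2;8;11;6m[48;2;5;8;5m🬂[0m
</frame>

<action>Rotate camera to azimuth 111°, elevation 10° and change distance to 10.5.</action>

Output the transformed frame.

<frame>
[38;2;27;38;15m[48;2;24;34;13m🬂[38;2;27;38;15m[48;2;24;34;13m🬂[38;2;27;38;15m[48;2;24;34;13m🬂[38;2;27;38;15m[48;2;24;34;13m🬂[38;2;27;38;15m[48;2;24;34;13m🬂[38;2;27;38;15m[48;2;24;34;13m🬂[38;2;27;38;15m[48;2;24;34;13m🬂[38;2;27;38;15m[48;2;24;34;13m🬂[38;2;27;38;15m[48;2;24;34;13m🬂[38;2;27;38;15m[48;2;24;34;13m🬂[0m
[38;2;21;30;12m[48;2;19;26;11m🬎[38;2;21;30;12m[48;2;19;26;11m🬎[38;2;21;30;12m[48;2;19;26;11m🬎[38;2;21;30;12m[48;2;19;26;11m🬎[38;2;21;30;12m[48;2;19;26;11m🬎[38;2;21;30;12m[48;2;19;26;11m🬎[38;2;21;30;12m[48;2;19;26;11m🬎[38;2;21;30;12m[48;2;19;26;11m🬎[38;2;21;30;12m[48;2;19;26;11m🬎[38;2;21;30;12m[48;2;19;26;11m🬎[0m
[38;2;16;23;10m[48;2;14;20;9m🬎[38;2;16;23;10m[48;2;14;20;9m🬎[38;2;16;23;10m[48;2;14;20;9m🬎[38;2;16;23;10m[48;2;14;20;9m🬎[38;2;40;15;10m[48;2;15;22;9m▐[38;2;40;15;10m[48;2;86;32;21m▌[38;2;16;23;10m[48;2;14;20;9m🬎[38;2;16;23;10m[48;2;14;20;9m🬎[38;2;16;23;10m[48;2;14;20;9m🬎[38;2;16;23;10m[48;2;14;20;9m🬎[0m
[38;2;12;18;8m[48;2;10;14;7m🬂[38;2;12;18;8m[48;2;10;14;7m🬂[38;2;12;18;8m[48;2;10;14;7m🬂[38;2;12;18;8m[48;2;10;14;7m🬂[38;2;40;15;10m[48;2;10;14;7m🬁[38;2;91;33;22m[48;2;16;14;7m🬁[38;2;12;18;8m[48;2;10;14;7m🬂[38;2;12;18;8m[48;2;10;14;7m🬂[38;2;12;18;8m[48;2;10;14;7m🬂[38;2;12;18;8m[48;2;10;14;7m🬂[0m
[38;2;8;11;6m[48;2;5;8;5m🬂[38;2;8;11;6m[48;2;5;8;5m🬂[38;2;8;11;6m[48;2;5;8;5m🬂[38;2;8;11;6m[48;2;5;8;5m🬂[38;2;8;11;6m[48;2;5;8;5m🬂[38;2;8;11;6m[48;2;5;8;5m🬂[38;2;8;11;6m[48;2;5;8;5m🬂[38;2;8;11;6m[48;2;5;8;5m🬂[38;2;8;11;6m[48;2;5;8;5m🬂[38;2;8;11;6m[48;2;5;8;5m🬂[0m
</frame>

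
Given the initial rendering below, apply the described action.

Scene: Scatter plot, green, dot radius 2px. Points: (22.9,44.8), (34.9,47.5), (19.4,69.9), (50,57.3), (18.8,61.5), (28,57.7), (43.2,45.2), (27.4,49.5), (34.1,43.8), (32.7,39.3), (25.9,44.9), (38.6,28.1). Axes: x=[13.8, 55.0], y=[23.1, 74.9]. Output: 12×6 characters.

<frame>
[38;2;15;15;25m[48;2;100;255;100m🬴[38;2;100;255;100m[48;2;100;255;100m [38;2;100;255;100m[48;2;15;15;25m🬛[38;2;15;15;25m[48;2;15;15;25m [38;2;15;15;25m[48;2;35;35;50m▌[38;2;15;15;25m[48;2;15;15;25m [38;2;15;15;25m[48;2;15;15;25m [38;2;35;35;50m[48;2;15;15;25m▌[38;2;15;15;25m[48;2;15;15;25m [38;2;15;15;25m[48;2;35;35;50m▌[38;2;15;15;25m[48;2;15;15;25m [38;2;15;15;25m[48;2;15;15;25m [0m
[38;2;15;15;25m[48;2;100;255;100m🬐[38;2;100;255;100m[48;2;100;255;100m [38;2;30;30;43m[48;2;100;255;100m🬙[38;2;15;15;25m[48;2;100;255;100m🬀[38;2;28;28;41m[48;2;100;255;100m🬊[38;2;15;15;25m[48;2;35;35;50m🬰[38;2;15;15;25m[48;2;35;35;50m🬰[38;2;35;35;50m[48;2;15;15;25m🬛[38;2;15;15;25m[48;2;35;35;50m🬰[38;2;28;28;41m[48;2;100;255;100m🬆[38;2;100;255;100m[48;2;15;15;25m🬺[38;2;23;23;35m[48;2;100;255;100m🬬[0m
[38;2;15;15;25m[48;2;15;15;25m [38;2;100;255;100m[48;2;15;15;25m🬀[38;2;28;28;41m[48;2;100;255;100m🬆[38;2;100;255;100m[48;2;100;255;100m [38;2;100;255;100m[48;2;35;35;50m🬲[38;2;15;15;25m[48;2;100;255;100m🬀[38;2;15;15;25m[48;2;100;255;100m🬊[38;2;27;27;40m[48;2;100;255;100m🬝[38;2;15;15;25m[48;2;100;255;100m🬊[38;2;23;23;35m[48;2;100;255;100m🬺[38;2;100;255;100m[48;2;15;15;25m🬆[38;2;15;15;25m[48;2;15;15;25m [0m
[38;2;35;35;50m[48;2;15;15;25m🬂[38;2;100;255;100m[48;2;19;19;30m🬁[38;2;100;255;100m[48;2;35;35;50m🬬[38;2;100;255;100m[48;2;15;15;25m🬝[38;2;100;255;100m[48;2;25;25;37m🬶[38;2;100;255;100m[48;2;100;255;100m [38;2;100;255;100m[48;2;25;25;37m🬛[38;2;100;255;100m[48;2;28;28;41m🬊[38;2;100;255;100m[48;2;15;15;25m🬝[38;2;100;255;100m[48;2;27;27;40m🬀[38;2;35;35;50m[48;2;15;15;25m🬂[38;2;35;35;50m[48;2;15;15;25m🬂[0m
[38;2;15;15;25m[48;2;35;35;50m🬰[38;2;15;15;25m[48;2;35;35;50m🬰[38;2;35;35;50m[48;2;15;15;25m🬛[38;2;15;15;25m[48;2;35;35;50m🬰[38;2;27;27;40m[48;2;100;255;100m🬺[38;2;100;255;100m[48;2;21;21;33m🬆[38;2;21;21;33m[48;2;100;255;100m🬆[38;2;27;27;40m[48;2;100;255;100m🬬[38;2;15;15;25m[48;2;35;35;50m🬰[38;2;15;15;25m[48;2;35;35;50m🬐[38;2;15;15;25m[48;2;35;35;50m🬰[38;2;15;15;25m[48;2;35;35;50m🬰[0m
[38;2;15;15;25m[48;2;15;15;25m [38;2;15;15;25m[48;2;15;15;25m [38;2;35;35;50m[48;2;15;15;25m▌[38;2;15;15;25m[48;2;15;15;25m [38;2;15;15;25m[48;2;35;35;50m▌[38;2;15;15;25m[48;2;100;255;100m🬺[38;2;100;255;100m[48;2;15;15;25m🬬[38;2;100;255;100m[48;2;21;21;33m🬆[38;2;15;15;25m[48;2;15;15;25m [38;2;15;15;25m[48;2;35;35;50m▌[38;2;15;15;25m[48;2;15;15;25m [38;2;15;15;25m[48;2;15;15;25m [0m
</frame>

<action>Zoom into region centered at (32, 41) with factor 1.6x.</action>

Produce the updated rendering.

<frame>
[38;2;15;15;25m[48;2;15;15;25m [38;2;15;15;25m[48;2;15;15;25m [38;2;100;255;100m[48;2;27;27;40m🬁[38;2;100;255;100m[48;2;15;15;25m🬬[38;2;100;255;100m[48;2;28;28;41m🬆[38;2;15;15;25m[48;2;15;15;25m [38;2;15;15;25m[48;2;15;15;25m [38;2;35;35;50m[48;2;15;15;25m▌[38;2;15;15;25m[48;2;15;15;25m [38;2;15;15;25m[48;2;35;35;50m▌[38;2;15;15;25m[48;2;15;15;25m [38;2;15;15;25m[48;2;15;15;25m [0m
[38;2;15;15;25m[48;2;35;35;50m🬰[38;2;21;21;33m[48;2;100;255;100m🬆[38;2;28;28;41m[48;2;100;255;100m🬆[38;2;100;255;100m[48;2;100;255;100m [38;2;100;255;100m[48;2;35;35;50m🬛[38;2;15;15;25m[48;2;35;35;50m🬰[38;2;21;21;33m[48;2;100;255;100m🬆[38;2;100;255;100m[48;2;15;15;25m🬺[38;2;23;23;35m[48;2;100;255;100m🬬[38;2;15;15;25m[48;2;35;35;50m🬐[38;2;21;21;33m[48;2;100;255;100m🬆[38;2;23;23;35m[48;2;100;255;100m🬬[0m
[38;2;15;15;25m[48;2;100;255;100m🬺[38;2;100;255;100m[48;2;15;15;25m🬬[38;2;100;255;100m[48;2;25;25;37m🬎[38;2;100;255;100m[48;2;15;15;25m🬝[38;2;100;255;100m[48;2;27;27;40m🬀[38;2;15;15;25m[48;2;100;255;100m🬕[38;2;100;255;100m[48;2;100;255;100m [38;2;100;255;100m[48;2;15;15;25m🬝[38;2;15;15;25m[48;2;15;15;25m [38;2;23;23;35m[48;2;100;255;100m🬺[38;2;100;255;100m[48;2;15;15;25m🬬[38;2;100;255;100m[48;2;15;15;25m🬆[0m
[38;2;35;35;50m[48;2;15;15;25m🬂[38;2;35;35;50m[48;2;15;15;25m🬂[38;2;35;35;50m[48;2;15;15;25m🬕[38;2;35;35;50m[48;2;15;15;25m🬂[38;2;35;35;50m[48;2;15;15;25m🬨[38;2;100;255;100m[48;2;15;15;25m🬊[38;2;100;255;100m[48;2;15;15;25m🬝[38;2;100;255;100m[48;2;27;27;40m🬀[38;2;35;35;50m[48;2;15;15;25m🬂[38;2;35;35;50m[48;2;15;15;25m🬨[38;2;35;35;50m[48;2;15;15;25m🬂[38;2;35;35;50m[48;2;15;15;25m🬂[0m
[38;2;15;15;25m[48;2;35;35;50m🬰[38;2;15;15;25m[48;2;35;35;50m🬰[38;2;35;35;50m[48;2;15;15;25m🬛[38;2;15;15;25m[48;2;35;35;50m🬰[38;2;15;15;25m[48;2;35;35;50m🬐[38;2;15;15;25m[48;2;35;35;50m🬰[38;2;15;15;25m[48;2;35;35;50m🬰[38;2;35;35;50m[48;2;15;15;25m🬛[38;2;21;21;33m[48;2;100;255;100m🬆[38;2;31;31;45m[48;2;100;255;100m🬬[38;2;15;15;25m[48;2;35;35;50m🬰[38;2;15;15;25m[48;2;35;35;50m🬰[0m
[38;2;15;15;25m[48;2;15;15;25m [38;2;15;15;25m[48;2;15;15;25m [38;2;35;35;50m[48;2;15;15;25m▌[38;2;15;15;25m[48;2;15;15;25m [38;2;15;15;25m[48;2;35;35;50m▌[38;2;15;15;25m[48;2;15;15;25m [38;2;15;15;25m[48;2;15;15;25m [38;2;100;255;100m[48;2;27;27;40m🬁[38;2;100;255;100m[48;2;15;15;25m🬬[38;2;100;255;100m[48;2;28;28;41m🬆[38;2;15;15;25m[48;2;15;15;25m [38;2;15;15;25m[48;2;15;15;25m [0m
</frame>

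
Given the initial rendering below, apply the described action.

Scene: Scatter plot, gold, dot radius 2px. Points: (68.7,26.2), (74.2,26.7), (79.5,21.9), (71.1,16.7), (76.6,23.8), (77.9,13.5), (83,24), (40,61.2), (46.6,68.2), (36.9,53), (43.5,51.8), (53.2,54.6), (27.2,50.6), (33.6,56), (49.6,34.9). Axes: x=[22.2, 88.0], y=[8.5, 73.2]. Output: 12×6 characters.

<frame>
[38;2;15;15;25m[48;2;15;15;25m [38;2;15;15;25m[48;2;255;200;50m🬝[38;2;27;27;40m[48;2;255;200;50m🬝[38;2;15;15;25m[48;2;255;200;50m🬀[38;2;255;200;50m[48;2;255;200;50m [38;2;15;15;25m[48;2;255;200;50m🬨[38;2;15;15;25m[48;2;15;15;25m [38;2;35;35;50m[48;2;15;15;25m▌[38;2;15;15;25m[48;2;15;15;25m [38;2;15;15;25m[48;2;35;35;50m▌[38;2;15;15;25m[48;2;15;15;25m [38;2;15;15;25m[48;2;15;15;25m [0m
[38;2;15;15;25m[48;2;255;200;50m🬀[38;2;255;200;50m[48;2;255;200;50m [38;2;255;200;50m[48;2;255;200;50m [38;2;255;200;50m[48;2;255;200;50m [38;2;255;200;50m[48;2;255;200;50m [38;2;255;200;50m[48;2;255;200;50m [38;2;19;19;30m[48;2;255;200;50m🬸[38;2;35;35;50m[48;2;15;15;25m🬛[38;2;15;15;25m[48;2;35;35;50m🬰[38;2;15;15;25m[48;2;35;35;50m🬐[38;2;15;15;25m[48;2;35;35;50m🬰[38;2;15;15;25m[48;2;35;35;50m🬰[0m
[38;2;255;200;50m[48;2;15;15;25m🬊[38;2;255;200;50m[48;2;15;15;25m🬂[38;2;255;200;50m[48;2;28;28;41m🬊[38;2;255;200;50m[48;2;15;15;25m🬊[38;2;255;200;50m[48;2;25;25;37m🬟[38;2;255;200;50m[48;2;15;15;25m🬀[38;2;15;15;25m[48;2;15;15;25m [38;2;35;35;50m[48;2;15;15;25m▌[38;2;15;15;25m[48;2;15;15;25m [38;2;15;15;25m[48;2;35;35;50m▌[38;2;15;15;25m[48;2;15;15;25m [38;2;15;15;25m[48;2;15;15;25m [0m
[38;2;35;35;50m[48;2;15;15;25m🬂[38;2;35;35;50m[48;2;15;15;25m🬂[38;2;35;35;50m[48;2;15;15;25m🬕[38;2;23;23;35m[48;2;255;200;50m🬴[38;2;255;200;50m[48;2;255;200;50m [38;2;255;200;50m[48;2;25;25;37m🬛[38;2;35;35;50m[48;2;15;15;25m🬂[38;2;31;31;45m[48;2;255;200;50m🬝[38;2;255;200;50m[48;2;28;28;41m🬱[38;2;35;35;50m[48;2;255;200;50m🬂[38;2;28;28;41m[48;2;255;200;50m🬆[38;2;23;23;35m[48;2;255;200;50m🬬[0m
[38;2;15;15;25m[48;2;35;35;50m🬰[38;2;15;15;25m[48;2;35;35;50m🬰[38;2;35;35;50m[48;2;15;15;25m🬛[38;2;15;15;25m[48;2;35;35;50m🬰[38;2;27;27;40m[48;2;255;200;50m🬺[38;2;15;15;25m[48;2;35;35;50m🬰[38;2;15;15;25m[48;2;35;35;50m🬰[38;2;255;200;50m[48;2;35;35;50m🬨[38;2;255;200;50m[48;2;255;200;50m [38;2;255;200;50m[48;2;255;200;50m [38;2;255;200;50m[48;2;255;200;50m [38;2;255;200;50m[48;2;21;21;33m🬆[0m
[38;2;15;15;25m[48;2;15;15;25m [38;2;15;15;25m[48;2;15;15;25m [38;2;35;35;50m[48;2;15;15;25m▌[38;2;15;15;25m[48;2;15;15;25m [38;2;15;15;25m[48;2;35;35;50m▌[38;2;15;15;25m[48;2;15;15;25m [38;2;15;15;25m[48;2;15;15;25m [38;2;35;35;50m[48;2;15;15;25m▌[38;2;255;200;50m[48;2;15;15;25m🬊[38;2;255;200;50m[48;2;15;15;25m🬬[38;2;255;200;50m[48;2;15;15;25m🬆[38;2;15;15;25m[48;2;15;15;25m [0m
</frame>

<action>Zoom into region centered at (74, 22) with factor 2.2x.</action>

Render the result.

<frame>
[38;2;15;15;25m[48;2;15;15;25m [38;2;15;15;25m[48;2;15;15;25m [38;2;35;35;50m[48;2;15;15;25m▌[38;2;15;15;25m[48;2;15;15;25m [38;2;15;15;25m[48;2;35;35;50m▌[38;2;15;15;25m[48;2;15;15;25m [38;2;15;15;25m[48;2;15;15;25m [38;2;35;35;50m[48;2;15;15;25m▌[38;2;15;15;25m[48;2;15;15;25m [38;2;15;15;25m[48;2;35;35;50m▌[38;2;15;15;25m[48;2;15;15;25m [38;2;15;15;25m[48;2;15;15;25m [0m
[38;2;15;15;25m[48;2;35;35;50m🬰[38;2;15;15;25m[48;2;35;35;50m🬰[38;2;35;35;50m[48;2;15;15;25m🬛[38;2;21;21;33m[48;2;255;200;50m🬆[38;2;30;30;43m[48;2;255;200;50m🬎[38;2;15;15;25m[48;2;255;200;50m🬀[38;2;21;21;33m[48;2;255;200;50m🬊[38;2;35;35;50m[48;2;15;15;25m🬛[38;2;15;15;25m[48;2;35;35;50m🬰[38;2;31;31;45m[48;2;255;200;50m🬬[38;2;15;15;25m[48;2;35;35;50m🬰[38;2;15;15;25m[48;2;35;35;50m🬰[0m
[38;2;15;15;25m[48;2;15;15;25m [38;2;15;15;25m[48;2;15;15;25m [38;2;255;200;50m[48;2;27;27;40m🬁[38;2;255;200;50m[48;2;15;15;25m🬬[38;2;255;200;50m[48;2;28;28;41m🬆[38;2;255;200;50m[48;2;15;15;25m🬊[38;2;255;200;50m[48;2;255;200;50m [38;2;255;200;50m[48;2;255;200;50m [38;2;15;15;25m[48;2;255;200;50m🬀[38;2;255;200;50m[48;2;255;200;50m [38;2;15;15;25m[48;2;255;200;50m🬸[38;2;15;15;25m[48;2;15;15;25m [0m
[38;2;35;35;50m[48;2;15;15;25m🬂[38;2;35;35;50m[48;2;15;15;25m🬂[38;2;35;35;50m[48;2;15;15;25m🬕[38;2;23;23;35m[48;2;255;200;50m🬝[38;2;35;35;50m[48;2;255;200;50m🬀[38;2;255;200;50m[48;2;28;28;41m🬱[38;2;255;200;50m[48;2;19;19;30m🬁[38;2;255;200;50m[48;2;25;25;37m🬙[38;2;255;200;50m[48;2;19;19;30m🬀[38;2;255;200;50m[48;2;27;27;40m🬀[38;2;35;35;50m[48;2;15;15;25m🬂[38;2;35;35;50m[48;2;15;15;25m🬂[0m
[38;2;15;15;25m[48;2;35;35;50m🬰[38;2;15;15;25m[48;2;35;35;50m🬰[38;2;35;35;50m[48;2;15;15;25m🬛[38;2;15;15;25m[48;2;35;35;50m🬰[38;2;255;200;50m[48;2;28;28;41m🬊[38;2;255;200;50m[48;2;23;23;35m🬀[38;2;15;15;25m[48;2;255;200;50m🬐[38;2;255;200;50m[48;2;255;200;50m [38;2;19;19;30m[48;2;255;200;50m🬸[38;2;15;15;25m[48;2;35;35;50m🬐[38;2;15;15;25m[48;2;35;35;50m🬰[38;2;15;15;25m[48;2;35;35;50m🬰[0m
[38;2;15;15;25m[48;2;15;15;25m [38;2;15;15;25m[48;2;15;15;25m [38;2;35;35;50m[48;2;15;15;25m▌[38;2;15;15;25m[48;2;15;15;25m [38;2;15;15;25m[48;2;35;35;50m▌[38;2;15;15;25m[48;2;15;15;25m [38;2;15;15;25m[48;2;15;15;25m [38;2;255;200;50m[48;2;23;23;35m🬀[38;2;15;15;25m[48;2;15;15;25m [38;2;15;15;25m[48;2;35;35;50m▌[38;2;15;15;25m[48;2;15;15;25m [38;2;15;15;25m[48;2;15;15;25m [0m
</frame>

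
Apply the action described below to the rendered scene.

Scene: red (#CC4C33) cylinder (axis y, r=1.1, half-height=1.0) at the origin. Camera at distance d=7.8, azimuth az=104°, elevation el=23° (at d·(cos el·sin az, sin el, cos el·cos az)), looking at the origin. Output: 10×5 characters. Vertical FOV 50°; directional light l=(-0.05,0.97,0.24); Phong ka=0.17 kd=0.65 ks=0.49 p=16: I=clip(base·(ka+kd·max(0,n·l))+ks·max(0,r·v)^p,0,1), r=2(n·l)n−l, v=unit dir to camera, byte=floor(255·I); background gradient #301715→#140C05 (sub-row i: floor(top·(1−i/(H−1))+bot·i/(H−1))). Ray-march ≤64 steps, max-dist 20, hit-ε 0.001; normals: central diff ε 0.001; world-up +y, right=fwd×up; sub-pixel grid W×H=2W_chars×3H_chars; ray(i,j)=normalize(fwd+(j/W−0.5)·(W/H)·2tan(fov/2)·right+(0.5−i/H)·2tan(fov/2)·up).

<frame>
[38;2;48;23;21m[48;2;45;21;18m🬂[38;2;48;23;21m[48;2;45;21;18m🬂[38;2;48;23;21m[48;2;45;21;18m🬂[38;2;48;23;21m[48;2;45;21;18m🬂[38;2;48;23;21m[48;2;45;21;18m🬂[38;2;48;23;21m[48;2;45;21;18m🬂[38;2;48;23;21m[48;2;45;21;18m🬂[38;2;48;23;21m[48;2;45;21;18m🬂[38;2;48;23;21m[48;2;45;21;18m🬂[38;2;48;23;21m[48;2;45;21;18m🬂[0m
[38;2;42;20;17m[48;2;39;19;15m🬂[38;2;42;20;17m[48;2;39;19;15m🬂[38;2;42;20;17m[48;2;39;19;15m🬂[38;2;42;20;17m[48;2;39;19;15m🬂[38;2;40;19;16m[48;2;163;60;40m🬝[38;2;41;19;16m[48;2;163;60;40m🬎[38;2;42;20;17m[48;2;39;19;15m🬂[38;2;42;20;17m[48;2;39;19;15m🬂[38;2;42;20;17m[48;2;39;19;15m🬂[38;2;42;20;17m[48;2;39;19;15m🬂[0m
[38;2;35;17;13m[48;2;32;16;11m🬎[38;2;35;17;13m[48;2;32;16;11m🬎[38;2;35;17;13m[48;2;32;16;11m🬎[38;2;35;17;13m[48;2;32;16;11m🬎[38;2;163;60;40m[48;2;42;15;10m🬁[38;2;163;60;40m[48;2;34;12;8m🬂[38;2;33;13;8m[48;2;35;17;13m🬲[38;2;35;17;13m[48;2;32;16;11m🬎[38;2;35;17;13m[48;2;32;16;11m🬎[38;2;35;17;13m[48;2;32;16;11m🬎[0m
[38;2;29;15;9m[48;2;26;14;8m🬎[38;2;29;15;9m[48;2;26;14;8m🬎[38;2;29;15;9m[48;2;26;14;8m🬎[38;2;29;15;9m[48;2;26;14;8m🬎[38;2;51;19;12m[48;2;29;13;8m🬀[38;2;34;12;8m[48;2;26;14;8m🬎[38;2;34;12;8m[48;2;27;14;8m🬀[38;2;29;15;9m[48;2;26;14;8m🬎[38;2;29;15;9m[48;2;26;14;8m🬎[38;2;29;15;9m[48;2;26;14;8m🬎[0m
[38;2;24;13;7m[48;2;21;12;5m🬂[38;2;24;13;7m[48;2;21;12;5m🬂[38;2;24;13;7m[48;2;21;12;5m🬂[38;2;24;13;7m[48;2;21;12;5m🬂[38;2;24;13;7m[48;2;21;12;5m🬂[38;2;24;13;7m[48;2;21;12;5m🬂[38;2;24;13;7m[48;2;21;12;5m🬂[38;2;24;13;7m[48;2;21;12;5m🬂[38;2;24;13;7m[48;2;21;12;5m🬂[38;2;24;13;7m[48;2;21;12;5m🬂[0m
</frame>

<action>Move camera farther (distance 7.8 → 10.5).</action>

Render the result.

<frame>
[38;2;48;23;21m[48;2;45;21;18m🬂[38;2;48;23;21m[48;2;45;21;18m🬂[38;2;48;23;21m[48;2;45;21;18m🬂[38;2;48;23;21m[48;2;45;21;18m🬂[38;2;48;23;21m[48;2;45;21;18m🬂[38;2;48;23;21m[48;2;45;21;18m🬂[38;2;48;23;21m[48;2;45;21;18m🬂[38;2;48;23;21m[48;2;45;21;18m🬂[38;2;48;23;21m[48;2;45;21;18m🬂[38;2;48;23;21m[48;2;45;21;18m🬂[0m
[38;2;42;20;17m[48;2;39;19;15m🬂[38;2;42;20;17m[48;2;39;19;15m🬂[38;2;42;20;17m[48;2;39;19;15m🬂[38;2;42;20;17m[48;2;39;19;15m🬂[38;2;42;20;17m[48;2;39;19;15m🬂[38;2;42;20;17m[48;2;39;19;15m🬂[38;2;42;20;17m[48;2;39;19;15m🬂[38;2;42;20;17m[48;2;39;19;15m🬂[38;2;42;20;17m[48;2;39;19;15m🬂[38;2;42;20;17m[48;2;39;19;15m🬂[0m
[38;2;35;17;13m[48;2;32;16;11m🬎[38;2;35;17;13m[48;2;32;16;11m🬎[38;2;35;17;13m[48;2;32;16;11m🬎[38;2;35;17;13m[48;2;32;16;11m🬎[38;2;163;60;40m[48;2;35;15;11m🬁[38;2;163;60;40m[48;2;34;12;8m🬂[38;2;35;17;13m[48;2;32;16;11m🬎[38;2;35;17;13m[48;2;32;16;11m🬎[38;2;35;17;13m[48;2;32;16;11m🬎[38;2;35;17;13m[48;2;32;16;11m🬎[0m
[38;2;29;15;9m[48;2;26;14;8m🬎[38;2;29;15;9m[48;2;26;14;8m🬎[38;2;29;15;9m[48;2;26;14;8m🬎[38;2;29;15;9m[48;2;26;14;8m🬎[38;2;39;14;9m[48;2;27;14;8m🬁[38;2;34;12;8m[48;2;27;14;8m🬂[38;2;29;15;9m[48;2;26;14;8m🬎[38;2;29;15;9m[48;2;26;14;8m🬎[38;2;29;15;9m[48;2;26;14;8m🬎[38;2;29;15;9m[48;2;26;14;8m🬎[0m
[38;2;24;13;7m[48;2;21;12;5m🬂[38;2;24;13;7m[48;2;21;12;5m🬂[38;2;24;13;7m[48;2;21;12;5m🬂[38;2;24;13;7m[48;2;21;12;5m🬂[38;2;24;13;7m[48;2;21;12;5m🬂[38;2;24;13;7m[48;2;21;12;5m🬂[38;2;24;13;7m[48;2;21;12;5m🬂[38;2;24;13;7m[48;2;21;12;5m🬂[38;2;24;13;7m[48;2;21;12;5m🬂[38;2;24;13;7m[48;2;21;12;5m🬂[0m
</frame>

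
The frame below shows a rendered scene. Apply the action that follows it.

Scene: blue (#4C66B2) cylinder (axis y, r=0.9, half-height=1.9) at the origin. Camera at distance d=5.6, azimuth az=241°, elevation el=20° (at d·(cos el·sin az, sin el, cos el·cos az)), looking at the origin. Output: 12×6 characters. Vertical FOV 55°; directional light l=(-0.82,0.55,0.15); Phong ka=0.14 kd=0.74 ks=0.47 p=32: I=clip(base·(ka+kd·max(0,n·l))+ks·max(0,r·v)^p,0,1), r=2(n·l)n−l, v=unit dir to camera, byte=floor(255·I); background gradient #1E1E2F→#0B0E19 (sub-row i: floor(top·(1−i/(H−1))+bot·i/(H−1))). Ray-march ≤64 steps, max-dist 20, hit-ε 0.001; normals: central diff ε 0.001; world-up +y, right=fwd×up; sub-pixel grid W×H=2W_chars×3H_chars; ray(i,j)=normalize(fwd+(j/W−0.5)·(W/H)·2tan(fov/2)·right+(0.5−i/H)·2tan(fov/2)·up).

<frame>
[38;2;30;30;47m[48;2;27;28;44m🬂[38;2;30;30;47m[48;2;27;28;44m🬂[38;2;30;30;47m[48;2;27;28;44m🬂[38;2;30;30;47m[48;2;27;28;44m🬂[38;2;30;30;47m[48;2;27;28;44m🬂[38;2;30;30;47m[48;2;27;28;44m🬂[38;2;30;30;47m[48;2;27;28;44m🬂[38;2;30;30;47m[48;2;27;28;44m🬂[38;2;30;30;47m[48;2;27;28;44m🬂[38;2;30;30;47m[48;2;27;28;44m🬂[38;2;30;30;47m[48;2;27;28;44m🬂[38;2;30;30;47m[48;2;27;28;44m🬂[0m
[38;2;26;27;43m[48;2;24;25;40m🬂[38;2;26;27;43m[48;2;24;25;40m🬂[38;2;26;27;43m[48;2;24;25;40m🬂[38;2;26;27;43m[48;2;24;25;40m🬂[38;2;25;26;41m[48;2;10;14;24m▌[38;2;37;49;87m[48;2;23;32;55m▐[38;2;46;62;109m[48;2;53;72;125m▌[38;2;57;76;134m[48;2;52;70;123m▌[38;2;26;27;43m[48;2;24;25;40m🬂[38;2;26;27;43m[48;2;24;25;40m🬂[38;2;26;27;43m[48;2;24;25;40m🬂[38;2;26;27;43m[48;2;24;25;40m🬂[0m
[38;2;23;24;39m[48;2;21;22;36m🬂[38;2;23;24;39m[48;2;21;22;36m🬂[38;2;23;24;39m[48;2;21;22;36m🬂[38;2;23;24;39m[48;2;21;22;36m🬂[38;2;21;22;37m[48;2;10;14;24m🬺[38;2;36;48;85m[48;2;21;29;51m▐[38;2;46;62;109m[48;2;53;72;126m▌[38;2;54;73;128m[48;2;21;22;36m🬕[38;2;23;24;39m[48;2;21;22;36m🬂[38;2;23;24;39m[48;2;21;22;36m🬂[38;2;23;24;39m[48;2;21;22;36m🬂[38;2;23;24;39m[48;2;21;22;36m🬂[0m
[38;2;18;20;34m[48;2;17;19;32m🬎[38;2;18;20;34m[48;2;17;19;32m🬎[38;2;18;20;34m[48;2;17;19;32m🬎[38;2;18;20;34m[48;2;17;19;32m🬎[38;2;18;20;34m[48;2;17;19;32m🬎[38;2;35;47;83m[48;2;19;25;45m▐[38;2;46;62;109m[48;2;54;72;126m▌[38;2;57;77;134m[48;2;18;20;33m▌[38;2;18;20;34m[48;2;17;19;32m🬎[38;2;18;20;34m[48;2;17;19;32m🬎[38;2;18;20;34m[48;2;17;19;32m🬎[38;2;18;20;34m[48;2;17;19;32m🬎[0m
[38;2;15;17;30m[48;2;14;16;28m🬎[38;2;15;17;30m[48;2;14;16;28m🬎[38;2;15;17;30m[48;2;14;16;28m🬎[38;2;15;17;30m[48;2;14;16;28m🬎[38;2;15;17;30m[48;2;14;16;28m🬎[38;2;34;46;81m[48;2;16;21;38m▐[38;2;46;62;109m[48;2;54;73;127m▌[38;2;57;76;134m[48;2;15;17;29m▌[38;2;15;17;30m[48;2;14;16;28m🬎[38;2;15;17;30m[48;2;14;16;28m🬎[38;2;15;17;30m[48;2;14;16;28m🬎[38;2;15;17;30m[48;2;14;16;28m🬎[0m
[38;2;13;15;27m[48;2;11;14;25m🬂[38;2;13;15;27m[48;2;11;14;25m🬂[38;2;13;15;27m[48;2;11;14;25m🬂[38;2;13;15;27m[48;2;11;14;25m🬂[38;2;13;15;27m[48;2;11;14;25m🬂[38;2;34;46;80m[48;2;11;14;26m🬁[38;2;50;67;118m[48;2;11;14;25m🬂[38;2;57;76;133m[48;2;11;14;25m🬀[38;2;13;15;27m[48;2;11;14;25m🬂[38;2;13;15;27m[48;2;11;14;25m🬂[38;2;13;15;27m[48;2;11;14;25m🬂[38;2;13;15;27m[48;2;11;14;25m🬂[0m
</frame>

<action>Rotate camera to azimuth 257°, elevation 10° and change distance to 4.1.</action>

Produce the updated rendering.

<frame>
[38;2;30;30;47m[48;2;27;28;44m🬂[38;2;30;30;47m[48;2;27;28;44m🬂[38;2;30;30;47m[48;2;27;28;44m🬂[38;2;30;30;47m[48;2;27;28;44m🬂[38;2;33;45;79m[48;2;15;21;37m▐[38;2;49;66;115m[48;2;42;57;100m▐[38;2;82;102;158m[48;2;58;77;131m🬉[38;2;57;77;135m[48;2;56;75;131m▌[38;2;48;64;112m[48;2;28;29;45m▌[38;2;30;30;47m[48;2;27;28;44m🬂[38;2;30;30;47m[48;2;27;28;44m🬂[38;2;30;30;47m[48;2;27;28;44m🬂[0m
[38;2;26;27;43m[48;2;24;25;40m🬂[38;2;26;27;43m[48;2;24;25;40m🬂[38;2;26;27;43m[48;2;24;25;40m🬂[38;2;26;27;43m[48;2;24;25;40m🬂[38;2;32;43;76m[48;2;11;15;27m▐[38;2;49;65;115m[48;2;42;57;99m▐[38;2;59;78;135m[48;2;53;72;125m▐[38;2;57;77;134m[48;2;55;74;130m▌[38;2;44;60;106m[48;2;25;26;41m▌[38;2;26;27;43m[48;2;24;25;40m🬂[38;2;26;27;43m[48;2;24;25;40m🬂[38;2;26;27;43m[48;2;24;25;40m🬂[0m
[38;2;23;24;39m[48;2;21;22;36m🬂[38;2;23;24;39m[48;2;21;22;36m🬂[38;2;23;24;39m[48;2;21;22;36m🬂[38;2;23;24;39m[48;2;21;22;36m🬂[38;2;17;19;32m[48;2;31;42;74m▌[38;2;48;65;114m[48;2;42;56;98m▐[38;2;53;72;125m[48;2;56;75;132m▌[38;2;57;77;134m[48;2;55;74;129m▌[38;2;41;55;97m[48;2;21;22;37m🬀[38;2;23;24;39m[48;2;21;22;36m🬂[38;2;23;24;39m[48;2;21;22;36m🬂[38;2;23;24;39m[48;2;21;22;36m🬂[0m
[38;2;18;20;34m[48;2;17;19;32m🬎[38;2;18;20;34m[48;2;17;19;32m🬎[38;2;18;20;34m[48;2;17;19;32m🬎[38;2;18;20;34m[48;2;17;19;32m🬎[38;2;29;40;71m[48;2;18;20;33m▐[38;2;48;65;114m[48;2;41;55;97m▐[38;2;53;72;125m[48;2;56;75;132m▌[38;2;57;77;134m[48;2;54;73;128m▌[38;2;18;20;34m[48;2;17;19;32m🬎[38;2;18;20;34m[48;2;17;19;32m🬎[38;2;18;20;34m[48;2;17;19;32m🬎[38;2;18;20;34m[48;2;17;19;32m🬎[0m
[38;2;15;17;30m[48;2;14;16;28m🬎[38;2;15;17;30m[48;2;14;16;28m🬎[38;2;15;17;30m[48;2;14;16;28m🬎[38;2;15;17;30m[48;2;14;16;28m🬎[38;2;28;38;67m[48;2;15;17;29m▐[38;2;48;65;113m[48;2;40;54;95m▐[38;2;53;72;125m[48;2;56;76;132m▌[38;2;57;77;134m[48;2;54;72;127m▌[38;2;15;17;30m[48;2;14;16;28m🬎[38;2;15;17;30m[48;2;14;16;28m🬎[38;2;15;17;30m[48;2;14;16;28m🬎[38;2;15;17;30m[48;2;14;16;28m🬎[0m
[38;2;13;15;27m[48;2;11;14;25m🬂[38;2;13;15;27m[48;2;11;14;25m🬂[38;2;13;15;27m[48;2;11;14;25m🬂[38;2;13;15;27m[48;2;11;14;25m🬂[38;2;26;36;63m[48;2;12;14;26m▐[38;2;48;64;113m[48;2;40;54;94m▐[38;2;53;72;125m[48;2;56;76;132m▌[38;2;57;77;134m[48;2;53;72;125m▌[38;2;13;15;27m[48;2;11;14;25m🬂[38;2;13;15;27m[48;2;11;14;25m🬂[38;2;13;15;27m[48;2;11;14;25m🬂[38;2;13;15;27m[48;2;11;14;25m🬂[0m
</frame>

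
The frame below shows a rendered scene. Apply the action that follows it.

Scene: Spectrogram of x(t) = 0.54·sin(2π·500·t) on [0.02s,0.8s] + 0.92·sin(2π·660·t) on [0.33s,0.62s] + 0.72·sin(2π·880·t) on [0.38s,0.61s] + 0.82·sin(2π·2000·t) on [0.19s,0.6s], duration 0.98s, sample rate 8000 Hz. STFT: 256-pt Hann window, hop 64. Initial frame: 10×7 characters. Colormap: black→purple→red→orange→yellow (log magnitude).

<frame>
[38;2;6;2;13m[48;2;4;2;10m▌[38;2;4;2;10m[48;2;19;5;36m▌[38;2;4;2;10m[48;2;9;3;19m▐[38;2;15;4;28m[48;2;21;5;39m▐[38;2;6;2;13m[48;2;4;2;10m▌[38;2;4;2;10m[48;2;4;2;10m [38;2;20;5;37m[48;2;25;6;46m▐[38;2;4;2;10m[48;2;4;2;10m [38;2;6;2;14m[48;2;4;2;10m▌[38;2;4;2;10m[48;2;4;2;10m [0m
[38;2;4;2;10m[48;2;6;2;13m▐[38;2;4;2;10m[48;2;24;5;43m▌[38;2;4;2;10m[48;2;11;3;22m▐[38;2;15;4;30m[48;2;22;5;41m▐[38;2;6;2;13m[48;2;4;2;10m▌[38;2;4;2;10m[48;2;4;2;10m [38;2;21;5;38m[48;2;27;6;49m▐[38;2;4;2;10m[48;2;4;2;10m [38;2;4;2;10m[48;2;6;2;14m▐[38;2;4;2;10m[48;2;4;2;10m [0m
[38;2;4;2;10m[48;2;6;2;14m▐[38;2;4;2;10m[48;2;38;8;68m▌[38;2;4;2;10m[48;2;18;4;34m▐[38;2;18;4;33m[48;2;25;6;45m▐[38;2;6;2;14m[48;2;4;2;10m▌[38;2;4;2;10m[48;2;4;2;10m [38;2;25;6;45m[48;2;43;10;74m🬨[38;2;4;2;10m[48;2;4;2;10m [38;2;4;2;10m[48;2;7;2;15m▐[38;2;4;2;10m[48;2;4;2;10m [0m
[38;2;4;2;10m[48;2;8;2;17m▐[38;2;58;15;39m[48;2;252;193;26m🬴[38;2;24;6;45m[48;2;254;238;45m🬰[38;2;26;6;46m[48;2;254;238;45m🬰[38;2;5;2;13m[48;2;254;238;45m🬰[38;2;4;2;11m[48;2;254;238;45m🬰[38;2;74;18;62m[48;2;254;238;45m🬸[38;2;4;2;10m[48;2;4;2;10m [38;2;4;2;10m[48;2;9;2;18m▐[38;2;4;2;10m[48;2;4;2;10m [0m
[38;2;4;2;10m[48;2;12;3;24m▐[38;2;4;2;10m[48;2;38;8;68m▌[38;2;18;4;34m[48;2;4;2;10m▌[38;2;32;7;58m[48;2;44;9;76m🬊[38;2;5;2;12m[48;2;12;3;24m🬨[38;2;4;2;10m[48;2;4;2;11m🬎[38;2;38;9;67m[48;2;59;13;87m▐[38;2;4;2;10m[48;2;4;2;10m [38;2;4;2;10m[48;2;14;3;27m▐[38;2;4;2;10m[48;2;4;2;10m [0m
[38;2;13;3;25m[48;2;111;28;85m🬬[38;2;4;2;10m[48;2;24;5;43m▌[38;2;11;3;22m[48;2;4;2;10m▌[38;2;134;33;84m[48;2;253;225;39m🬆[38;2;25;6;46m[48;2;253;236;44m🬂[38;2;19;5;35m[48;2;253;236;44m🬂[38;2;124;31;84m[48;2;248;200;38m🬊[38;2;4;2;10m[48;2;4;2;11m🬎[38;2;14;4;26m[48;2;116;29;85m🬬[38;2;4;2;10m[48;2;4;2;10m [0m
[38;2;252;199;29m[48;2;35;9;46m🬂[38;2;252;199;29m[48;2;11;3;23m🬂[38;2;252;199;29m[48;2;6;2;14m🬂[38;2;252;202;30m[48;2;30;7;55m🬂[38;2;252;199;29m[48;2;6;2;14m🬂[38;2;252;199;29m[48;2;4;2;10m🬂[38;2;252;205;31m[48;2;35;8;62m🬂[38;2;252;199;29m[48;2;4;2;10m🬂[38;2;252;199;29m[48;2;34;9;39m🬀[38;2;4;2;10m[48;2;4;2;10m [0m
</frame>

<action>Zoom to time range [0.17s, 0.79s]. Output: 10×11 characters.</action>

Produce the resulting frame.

<frame>
[38;2;4;2;10m[48;2;18;4;33m▐[38;2;4;2;10m[48;2;4;2;10m [38;2;13;4;26m[48;2;22;5;40m▌[38;2;16;4;30m[48;2;13;3;25m▌[38;2;4;2;10m[48;2;4;2;10m [38;2;4;2;10m[48;2;4;2;10m [38;2;4;2;10m[48;2;4;2;11m▌[38;2;23;6;43m[48;2;25;6;45m🬄[38;2;4;2;10m[48;2;4;2;10m [38;2;4;2;10m[48;2;4;2;10m [0m
[38;2;4;2;10m[48;2;19;5;35m▐[38;2;4;2;10m[48;2;4;2;10m [38;2;14;4;26m[48;2;22;5;40m▌[38;2;13;3;25m[48;2;16;4;31m▐[38;2;4;2;10m[48;2;4;2;10m [38;2;4;2;10m[48;2;4;2;10m [38;2;4;2;10m[48;2;4;2;11m▌[38;2;24;6;44m[48;2;25;6;47m🬕[38;2;4;2;10m[48;2;4;2;10m [38;2;4;2;10m[48;2;4;2;10m [0m
[38;2;4;2;10m[48;2;22;5;40m▐[38;2;4;2;10m[48;2;4;2;10m [38;2;14;4;27m[48;2;23;5;42m▌[38;2;13;4;26m[48;2;17;4;32m▐[38;2;4;2;10m[48;2;4;2;10m [38;2;4;2;10m[48;2;4;2;10m [38;2;4;2;10m[48;2;4;2;11m▌[38;2;26;6;48m[48;2;28;7;50m🬨[38;2;4;2;10m[48;2;4;2;10m [38;2;4;2;10m[48;2;4;2;10m [0m
[38;2;4;2;10m[48;2;28;6;50m▐[38;2;4;2;10m[48;2;4;2;10m [38;2;15;4;28m[48;2;24;6;44m▌[38;2;14;4;28m[48;2;18;4;34m▐[38;2;4;2;10m[48;2;4;2;10m [38;2;4;2;10m[48;2;4;2;10m [38;2;4;2;10m[48;2;5;2;11m▌[38;2;29;7;52m[48;2;38;9;68m🬬[38;2;4;2;10m[48;2;4;2;10m [38;2;4;2;10m[48;2;4;2;10m [0m
[38;2;4;2;10m[48;2;54;12;77m▐[38;2;4;2;10m[48;2;4;2;10m [38;2;16;4;31m[48;2;26;6;47m▌[38;2;16;4;30m[48;2;20;5;37m▐[38;2;4;2;10m[48;2;4;2;10m [38;2;4;2;10m[48;2;4;2;10m [38;2;4;2;10m[48;2;6;2;13m▌[38;2;36;8;64m[48;2;95;23;87m🬬[38;2;4;2;10m[48;2;4;2;10m [38;2;4;2;10m[48;2;4;2;10m [0m
[38;2;7;2;15m[48;2;232;156;53m🬠[38;2;7;2;15m[48;2;254;238;45m🬰[38;2;24;6;44m[48;2;254;238;45m🬰[38;2;21;5;39m[48;2;254;238;45m🬰[38;2;7;2;15m[48;2;254;238;45m🬰[38;2;7;2;15m[48;2;254;238;45m🬰[38;2;7;2;15m[48;2;254;238;45m🬰[38;2;34;7;60m[48;2;230;134;47m▐[38;2;4;2;10m[48;2;4;2;10m [38;2;4;2;10m[48;2;4;2;10m [0m
[38;2;54;12;77m[48;2;4;2;10m▌[38;2;4;2;10m[48;2;4;2;10m [38;2;21;5;39m[48;2;34;8;61m▌[38;2;24;5;44m[48;2;31;7;55m🬨[38;2;4;2;10m[48;2;4;2;10m [38;2;4;2;10m[48;2;4;2;10m [38;2;4;2;10m[48;2;6;2;13m▌[38;2;103;25;86m[48;2;42;9;75m🬀[38;2;4;2;10m[48;2;4;2;10m [38;2;4;2;10m[48;2;4;2;10m [0m
[38;2;28;6;50m[48;2;4;2;10m▌[38;2;4;2;10m[48;2;4;2;10m [38;2;28;7;51m[48;2;45;10;79m▌[38;2;37;8;65m[48;2;60;14;85m🬎[38;2;4;2;10m[48;2;5;2;12m🬎[38;2;4;2;10m[48;2;5;2;12m🬎[38;2;4;2;10m[48;2;5;2;11m🬄[38;2;51;11;86m[48;2;76;18;87m🬎[38;2;4;2;10m[48;2;4;2;10m [38;2;4;2;10m[48;2;4;2;10m [0m
[38;2;22;5;40m[48;2;4;2;10m▌[38;2;4;2;10m[48;2;4;2;10m [38;2;65;15;80m[48;2;165;43;81m🬎[38;2;112;28;85m[48;2;243;156;27m🬂[38;2;10;3;21m[48;2;247;180;29m🬂[38;2;10;3;20m[48;2;247;180;29m🬂[38;2;10;3;21m[48;2;247;180;29m🬂[38;2;162;45;78m[48;2;250;186;25m🬨[38;2;4;2;10m[48;2;4;2;10m [38;2;4;2;10m[48;2;4;2;10m [0m
[38;2;12;3;23m[48;2;246;167;24m🬂[38;2;4;2;10m[48;2;246;167;25m🬂[38;2;168;43;82m[48;2;249;187;28m🬀[38;2;253;224;39m[48;2;241;136;20m🬎[38;2;253;223;39m[48;2;241;135;21m🬎[38;2;253;223;39m[48;2;241;135;21m🬎[38;2;253;223;39m[48;2;241;135;21m🬎[38;2;252;215;35m[48;2;244;140;17m🬎[38;2;4;2;10m[48;2;246;167;25m🬂[38;2;4;2;10m[48;2;246;167;25m🬂[0m
[38;2;18;4;33m[48;2;4;2;10m▌[38;2;4;2;10m[48;2;4;2;10m [38;2;31;7;56m[48;2;13;3;26m🬊[38;2;28;6;51m[48;2;22;5;41m🬄[38;2;4;2;10m[48;2;4;2;10m [38;2;4;2;10m[48;2;4;2;10m [38;2;4;2;10m[48;2;4;2;11m🬕[38;2;39;9;69m[48;2;26;6;48m🬎[38;2;4;2;10m[48;2;4;2;10m [38;2;4;2;10m[48;2;4;2;10m [0m
</frame>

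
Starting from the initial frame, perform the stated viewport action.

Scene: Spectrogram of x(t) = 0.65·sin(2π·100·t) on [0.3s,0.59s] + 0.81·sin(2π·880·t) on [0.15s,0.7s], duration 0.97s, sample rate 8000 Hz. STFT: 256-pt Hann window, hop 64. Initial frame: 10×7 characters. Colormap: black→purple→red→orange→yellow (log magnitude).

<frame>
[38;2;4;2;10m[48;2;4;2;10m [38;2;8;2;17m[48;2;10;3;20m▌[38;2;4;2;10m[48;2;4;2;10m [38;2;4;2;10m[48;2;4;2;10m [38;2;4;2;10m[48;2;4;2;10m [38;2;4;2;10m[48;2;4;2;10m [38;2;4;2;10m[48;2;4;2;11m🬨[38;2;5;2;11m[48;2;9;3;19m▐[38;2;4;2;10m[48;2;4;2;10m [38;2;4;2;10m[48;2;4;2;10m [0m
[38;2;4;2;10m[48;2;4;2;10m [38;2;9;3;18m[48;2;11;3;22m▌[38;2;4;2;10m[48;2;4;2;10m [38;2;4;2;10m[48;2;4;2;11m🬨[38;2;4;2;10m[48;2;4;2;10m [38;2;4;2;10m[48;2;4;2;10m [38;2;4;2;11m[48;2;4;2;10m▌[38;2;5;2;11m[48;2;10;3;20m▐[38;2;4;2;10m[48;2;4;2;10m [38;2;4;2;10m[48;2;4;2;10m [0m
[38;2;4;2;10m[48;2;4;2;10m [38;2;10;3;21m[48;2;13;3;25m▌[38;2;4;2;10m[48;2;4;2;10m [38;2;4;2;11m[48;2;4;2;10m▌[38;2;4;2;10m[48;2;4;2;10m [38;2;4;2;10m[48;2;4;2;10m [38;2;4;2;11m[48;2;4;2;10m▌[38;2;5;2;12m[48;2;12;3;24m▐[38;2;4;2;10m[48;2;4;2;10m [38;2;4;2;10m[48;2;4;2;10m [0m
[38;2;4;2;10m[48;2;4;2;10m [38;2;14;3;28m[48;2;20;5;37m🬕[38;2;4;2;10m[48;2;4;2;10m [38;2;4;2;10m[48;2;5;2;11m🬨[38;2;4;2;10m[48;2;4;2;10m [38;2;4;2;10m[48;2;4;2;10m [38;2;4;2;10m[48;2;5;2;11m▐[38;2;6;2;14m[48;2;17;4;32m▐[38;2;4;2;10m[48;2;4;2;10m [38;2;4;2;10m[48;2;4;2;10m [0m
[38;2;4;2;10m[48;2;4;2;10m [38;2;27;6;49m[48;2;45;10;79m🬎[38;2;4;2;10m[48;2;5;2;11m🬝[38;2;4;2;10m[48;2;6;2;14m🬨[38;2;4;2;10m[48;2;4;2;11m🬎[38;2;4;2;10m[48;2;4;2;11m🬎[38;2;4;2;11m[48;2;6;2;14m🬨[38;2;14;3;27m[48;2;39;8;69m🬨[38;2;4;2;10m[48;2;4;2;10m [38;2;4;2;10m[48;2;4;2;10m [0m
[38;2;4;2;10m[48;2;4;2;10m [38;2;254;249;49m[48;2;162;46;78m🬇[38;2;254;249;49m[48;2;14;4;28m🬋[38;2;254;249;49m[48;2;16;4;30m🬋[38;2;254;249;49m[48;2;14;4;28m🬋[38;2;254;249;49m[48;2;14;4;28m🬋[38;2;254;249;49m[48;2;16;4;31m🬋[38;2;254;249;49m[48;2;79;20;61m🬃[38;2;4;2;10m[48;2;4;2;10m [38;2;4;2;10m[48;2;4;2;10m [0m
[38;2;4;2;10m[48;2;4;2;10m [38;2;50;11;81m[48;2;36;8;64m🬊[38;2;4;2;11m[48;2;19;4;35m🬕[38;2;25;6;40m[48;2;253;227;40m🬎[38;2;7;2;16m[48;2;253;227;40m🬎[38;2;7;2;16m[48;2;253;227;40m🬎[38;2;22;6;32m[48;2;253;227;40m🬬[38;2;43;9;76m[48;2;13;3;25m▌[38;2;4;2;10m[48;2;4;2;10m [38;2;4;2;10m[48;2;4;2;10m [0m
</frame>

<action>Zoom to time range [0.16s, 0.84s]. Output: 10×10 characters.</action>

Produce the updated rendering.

<frame>
[38;2;4;2;10m[48;2;4;2;10m [38;2;4;2;10m[48;2;4;2;10m [38;2;4;2;10m[48;2;4;2;10m [38;2;4;2;10m[48;2;4;2;10m [38;2;4;2;10m[48;2;4;2;10m [38;2;4;2;10m[48;2;4;2;10m [38;2;4;2;10m[48;2;4;2;11m🬝[38;2;4;2;10m[48;2;4;2;10m [38;2;9;3;19m[48;2;4;2;10m▌[38;2;4;2;10m[48;2;4;2;10m [0m
[38;2;4;2;10m[48;2;4;2;10m [38;2;4;2;10m[48;2;4;2;10m [38;2;4;2;10m[48;2;4;2;10m [38;2;4;2;10m[48;2;4;2;10m [38;2;4;2;10m[48;2;4;2;10m [38;2;4;2;10m[48;2;4;2;10m [38;2;4;2;10m[48;2;4;2;11m▌[38;2;4;2;10m[48;2;4;2;10m [38;2;4;2;10m[48;2;9;3;19m▐[38;2;4;2;10m[48;2;4;2;10m [0m
[38;2;4;2;10m[48;2;4;2;10m [38;2;4;2;10m[48;2;4;2;11m🬕[38;2;4;2;11m[48;2;4;2;10m▌[38;2;4;2;10m[48;2;4;2;10m [38;2;4;2;10m[48;2;4;2;10m [38;2;4;2;10m[48;2;4;2;10m [38;2;4;2;10m[48;2;4;2;11m▌[38;2;4;2;10m[48;2;4;2;10m [38;2;4;2;10m[48;2;10;3;21m▐[38;2;4;2;10m[48;2;4;2;10m [0m
[38;2;4;2;10m[48;2;4;2;10m [38;2;4;2;10m[48;2;4;2;11m▌[38;2;4;2;11m[48;2;4;2;10m▌[38;2;4;2;10m[48;2;4;2;10m [38;2;4;2;10m[48;2;4;2;10m [38;2;4;2;10m[48;2;4;2;10m [38;2;4;2;10m[48;2;4;2;11m🬄[38;2;4;2;10m[48;2;4;2;10m [38;2;4;2;10m[48;2;12;3;23m▐[38;2;4;2;10m[48;2;4;2;10m [0m
[38;2;4;2;10m[48;2;4;2;10m [38;2;4;2;10m[48;2;5;2;11m🬝[38;2;4;2;10m[48;2;5;2;11m🬬[38;2;4;2;10m[48;2;4;2;10m [38;2;4;2;10m[48;2;4;2;10m [38;2;4;2;10m[48;2;4;2;10m [38;2;4;2;11m[48;2;5;2;11m🬕[38;2;4;2;10m[48;2;4;2;10m [38;2;4;2;10m[48;2;14;4;27m▐[38;2;4;2;10m[48;2;4;2;10m [0m
[38;2;4;2;10m[48;2;4;2;10m [38;2;4;2;10m[48;2;5;2;11m▌[38;2;4;2;10m[48;2;5;2;11m▐[38;2;4;2;10m[48;2;4;2;10m [38;2;4;2;10m[48;2;4;2;10m [38;2;4;2;10m[48;2;4;2;10m [38;2;4;2;11m[48;2;5;2;12m▌[38;2;4;2;10m[48;2;4;2;10m [38;2;4;2;10m[48;2;19;4;36m▐[38;2;4;2;10m[48;2;4;2;10m [0m
[38;2;4;2;10m[48;2;4;2;10m [38;2;4;2;10m[48;2;5;2;13m🬕[38;2;4;2;10m[48;2;6;2;13m🬨[38;2;4;2;10m[48;2;4;2;10m [38;2;4;2;10m[48;2;4;2;10m [38;2;4;2;10m[48;2;4;2;10m [38;2;5;2;12m[48;2;6;2;13m🬆[38;2;4;2;10m[48;2;4;2;10m [38;2;4;2;10m[48;2;33;7;58m▐[38;2;4;2;10m[48;2;4;2;10m [0m
[38;2;34;8;50m[48;2;254;249;49m🬎[38;2;34;8;51m[48;2;254;249;49m🬎[38;2;36;8;51m[48;2;254;249;49m🬎[38;2;34;8;50m[48;2;254;249;49m🬎[38;2;34;8;50m[48;2;254;249;49m🬎[38;2;34;8;50m[48;2;254;249;49m🬎[38;2;35;8;52m[48;2;254;249;49m🬎[38;2;34;8;50m[48;2;254;249;49m🬎[38;2;18;5;29m[48;2;239;174;47m🬨[38;2;4;2;10m[48;2;4;2;10m [0m
[38;2;15;4;28m[48;2;4;2;10m🬂[38;2;4;2;10m[48;2;17;4;32m🬓[38;2;16;4;31m[48;2;4;2;10m🬕[38;2;15;4;28m[48;2;4;2;10m🬂[38;2;15;4;28m[48;2;4;2;10m🬂[38;2;15;4;28m[48;2;4;2;10m🬂[38;2;14;3;26m[48;2;20;5;38m🬌[38;2;15;4;28m[48;2;4;2;10m🬂[38;2;128;32;84m[48;2;15;4;28m🬄[38;2;4;2;10m[48;2;4;2;10m [0m
[38;2;4;2;10m[48;2;4;2;10m [38;2;12;3;24m[48;2;212;77;61m🬕[38;2;37;9;56m[48;2;239;176;48m🬊[38;2;37;9;50m[48;2;253;227;40m🬎[38;2;37;9;50m[48;2;253;227;40m🬎[38;2;37;9;50m[48;2;253;227;40m🬎[38;2;92;23;70m[48;2;235;146;41m🬆[38;2;4;2;10m[48;2;4;2;10m [38;2;39;8;68m[48;2;4;2;10m▌[38;2;4;2;10m[48;2;4;2;10m [0m
</frame>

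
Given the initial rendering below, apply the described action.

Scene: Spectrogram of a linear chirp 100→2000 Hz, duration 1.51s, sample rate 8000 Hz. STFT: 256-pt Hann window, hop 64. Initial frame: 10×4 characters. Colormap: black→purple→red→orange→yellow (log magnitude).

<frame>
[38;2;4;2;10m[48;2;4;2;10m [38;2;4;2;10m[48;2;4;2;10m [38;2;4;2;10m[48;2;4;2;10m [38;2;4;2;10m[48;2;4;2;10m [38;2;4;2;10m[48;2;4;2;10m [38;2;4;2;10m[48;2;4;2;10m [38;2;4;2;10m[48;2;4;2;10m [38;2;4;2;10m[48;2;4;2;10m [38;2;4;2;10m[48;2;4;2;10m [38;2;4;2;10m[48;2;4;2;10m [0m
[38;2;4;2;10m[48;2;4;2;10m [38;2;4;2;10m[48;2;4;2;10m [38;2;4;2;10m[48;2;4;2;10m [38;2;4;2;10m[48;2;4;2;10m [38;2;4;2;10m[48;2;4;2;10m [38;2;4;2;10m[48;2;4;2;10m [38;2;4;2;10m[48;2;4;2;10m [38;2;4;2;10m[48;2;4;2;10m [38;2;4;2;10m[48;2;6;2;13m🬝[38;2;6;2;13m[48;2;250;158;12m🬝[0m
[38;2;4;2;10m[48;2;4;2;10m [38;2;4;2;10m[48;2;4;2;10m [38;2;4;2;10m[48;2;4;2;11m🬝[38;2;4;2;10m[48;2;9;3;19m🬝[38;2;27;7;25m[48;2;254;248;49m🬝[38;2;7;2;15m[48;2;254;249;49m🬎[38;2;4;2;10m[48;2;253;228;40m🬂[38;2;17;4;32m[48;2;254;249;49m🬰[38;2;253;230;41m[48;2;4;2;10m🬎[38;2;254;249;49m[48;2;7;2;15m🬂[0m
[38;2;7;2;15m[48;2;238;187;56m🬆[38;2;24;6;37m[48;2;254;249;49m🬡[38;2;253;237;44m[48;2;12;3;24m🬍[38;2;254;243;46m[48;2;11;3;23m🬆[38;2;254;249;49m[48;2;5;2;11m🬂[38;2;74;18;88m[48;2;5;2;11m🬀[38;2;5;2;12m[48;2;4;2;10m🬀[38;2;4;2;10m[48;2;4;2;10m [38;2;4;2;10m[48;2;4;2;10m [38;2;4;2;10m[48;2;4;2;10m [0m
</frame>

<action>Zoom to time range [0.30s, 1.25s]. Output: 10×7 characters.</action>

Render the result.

<frame>
[38;2;4;2;10m[48;2;4;2;10m [38;2;4;2;10m[48;2;4;2;10m [38;2;4;2;10m[48;2;4;2;10m [38;2;4;2;10m[48;2;4;2;10m [38;2;4;2;10m[48;2;4;2;10m [38;2;4;2;10m[48;2;4;2;10m [38;2;4;2;10m[48;2;4;2;10m [38;2;4;2;10m[48;2;4;2;10m [38;2;4;2;10m[48;2;4;2;10m [38;2;4;2;10m[48;2;4;2;10m [0m
[38;2;4;2;10m[48;2;4;2;10m [38;2;4;2;10m[48;2;4;2;10m [38;2;4;2;10m[48;2;4;2;10m [38;2;4;2;10m[48;2;4;2;10m [38;2;4;2;10m[48;2;4;2;10m [38;2;4;2;10m[48;2;4;2;10m [38;2;4;2;10m[48;2;4;2;10m [38;2;4;2;10m[48;2;4;2;10m [38;2;4;2;10m[48;2;4;2;10m [38;2;4;2;10m[48;2;4;2;10m [0m
[38;2;4;2;10m[48;2;4;2;10m [38;2;4;2;10m[48;2;4;2;10m [38;2;4;2;10m[48;2;4;2;10m [38;2;4;2;10m[48;2;4;2;10m [38;2;4;2;10m[48;2;4;2;10m [38;2;4;2;10m[48;2;4;2;10m [38;2;4;2;10m[48;2;4;2;10m [38;2;4;2;10m[48;2;4;2;10m [38;2;4;2;10m[48;2;4;2;10m [38;2;4;2;10m[48;2;4;2;10m [0m
[38;2;4;2;10m[48;2;4;2;10m [38;2;4;2;10m[48;2;4;2;10m [38;2;4;2;10m[48;2;4;2;10m [38;2;4;2;10m[48;2;4;2;10m [38;2;4;2;10m[48;2;4;2;10m [38;2;4;2;10m[48;2;4;2;10m [38;2;4;2;10m[48;2;4;2;10m [38;2;4;2;10m[48;2;4;2;11m🬝[38;2;4;2;10m[48;2;7;2;15m🬝[38;2;6;2;13m[48;2;46;10;81m🬝[0m
[38;2;4;2;10m[48;2;4;2;10m [38;2;4;2;10m[48;2;4;2;10m [38;2;4;2;10m[48;2;4;2;11m🬝[38;2;4;2;10m[48;2;6;2;13m🬝[38;2;5;2;12m[48;2;28;7;50m🬝[38;2;6;2;13m[48;2;243;183;41m🬎[38;2;44;11;37m[48;2;254;249;49m🬎[38;2;11;3;21m[48;2;251;222;40m🬂[38;2;254;243;46m[48;2;37;9;52m🬍[38;2;254;237;44m[48;2;18;4;34m🬆[0m
[38;2;40;11;25m[48;2;254;248;49m🬝[38;2;29;8;34m[48;2;254;249;49m🬎[38;2;11;3;21m[48;2;253;233;43m🬂[38;2;253;232;42m[48;2;27;6;49m🬍[38;2;254;245;47m[48;2;34;8;38m🬆[38;2;254;249;49m[48;2;7;2;15m🬂[38;2;173;44;81m[48;2;7;2;15m🬀[38;2;9;3;19m[48;2;4;2;10m🬀[38;2;4;2;11m[48;2;4;2;10m🬂[38;2;4;2;10m[48;2;4;2;10m [0m
[38;2;254;248;49m[48;2;7;2;16m🬂[38;2;229;111;38m[48;2;9;3;18m🬀[38;2;9;3;19m[48;2;4;2;10m🬀[38;2;4;2;11m[48;2;4;2;10m🬂[38;2;4;2;10m[48;2;4;2;10m [38;2;4;2;10m[48;2;4;2;10m [38;2;4;2;10m[48;2;4;2;10m [38;2;4;2;10m[48;2;4;2;10m [38;2;4;2;10m[48;2;4;2;10m [38;2;4;2;10m[48;2;4;2;10m [0m
</frame>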